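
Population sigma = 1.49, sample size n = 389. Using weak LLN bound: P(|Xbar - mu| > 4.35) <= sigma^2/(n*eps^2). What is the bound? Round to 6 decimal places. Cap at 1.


bound = min(1, sigma^2/(n*eps^2))
sigma^2 = 1.49^2 = 2.2201
n*eps^2 = 389 * 4.35^2 = 389 * 18.9225 = 7360.8525
sigma^2/(n*eps^2) = 2.2201 / 7360.8525 ≈ 0.00030161

0.000302


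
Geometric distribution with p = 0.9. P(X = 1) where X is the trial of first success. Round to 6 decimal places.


P = (1-p)^(k-1) * p
(1-p)^(k-1) = 0.1^0 = 1
P = 1 * 0.9 = 0.9

0.900000


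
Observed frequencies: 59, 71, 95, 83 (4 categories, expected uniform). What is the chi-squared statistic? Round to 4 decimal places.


chi2 = sum((O-E)^2/E), E = total/4
total = 308, E = 308/4 = 77
(59 - 77)^2 / 77 = 324 / 77 = 324/77 ≈ 4.207792
(71 - 77)^2 / 77 = 36 / 77 = 36/77 ≈ 0.467532
(95 - 77)^2 / 77 = 324 / 77 = 324/77 ≈ 4.207792
(83 - 77)^2 / 77 = 36 / 77 = 36/77 ≈ 0.467532
chi2 = 720/77 ≈ 9.350649

9.3506


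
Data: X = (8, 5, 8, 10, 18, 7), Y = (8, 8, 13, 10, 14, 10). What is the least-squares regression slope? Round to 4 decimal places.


b = sum((xi-xbar)(yi-ybar)) / sum((xi-xbar)^2)
n = 6, xbar = 56/6 = 28/3 ≈ 9.333333, ybar = 63/6 = 10.5
Sxy = sum((xi-xbar)(yi-ybar)) = 42
Sxx = sum((xi-xbar)^2) = 310/3 ≈ 103.333333
b = Sxy / Sxx = 63/155 ≈ 0.406452

0.4065


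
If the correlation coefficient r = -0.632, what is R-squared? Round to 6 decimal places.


R^2 = r^2 = (-0.632)^2 = 0.399424

0.399424


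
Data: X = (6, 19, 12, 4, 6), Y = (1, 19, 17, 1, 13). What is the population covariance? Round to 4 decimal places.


Cov = (1/n)*sum((xi-xbar)(yi-ybar))
n = 5, xbar = 47/5 = 9.4, ybar = 51/5 = 10.2
sum((xi-xbar)(yi-ybar)) = 173.6
Cov = 173.6 / 5 = 34.72

34.7200


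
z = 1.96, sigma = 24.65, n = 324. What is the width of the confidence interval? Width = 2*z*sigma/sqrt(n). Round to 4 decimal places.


width = 2*z*sigma/sqrt(n)
2*z*sigma = 2 * 1.96 * 24.65 = 96.628
sqrt(324) = 18
width = 96.628 / 18 = 24157/4500 ≈ 5.368222

5.3682


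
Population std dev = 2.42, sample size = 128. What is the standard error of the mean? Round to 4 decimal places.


SE = sigma / sqrt(n)
sqrt(128) ≈ 11.313708
SE = 2.42 / 11.313708 ≈ 0.213900

0.2139


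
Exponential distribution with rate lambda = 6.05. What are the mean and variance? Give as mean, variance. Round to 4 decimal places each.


mean = 1/lam, var = 1/lam^2
mean = 1 / 6.05 = 20/121 ≈ 0.165289
lam^2 = 6.05^2 = 36.6025
var = 1 / 36.6025 ≈ 0.027321

0.1653, 0.0273


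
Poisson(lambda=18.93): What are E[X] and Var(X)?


E[X] = Var(X) = lambda = 18.93

18.93, 18.93


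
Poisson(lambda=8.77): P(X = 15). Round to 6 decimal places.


P = e^(-lam) * lam^k / k!
e^(-8.77) ≈ 0.0001553236
lam^k = 8.77^15 ≈ 139634874970355.295227
k! = 15! = 1307674368000
P = 0.0001553236 * 139634874970355.295227 / 1307674368000 ≈ 0.016586

0.016586


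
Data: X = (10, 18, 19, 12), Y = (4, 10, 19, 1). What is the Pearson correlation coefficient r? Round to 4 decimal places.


r = sum((xi-xbar)(yi-ybar)) / sqrt(sum((xi-xbar)^2) * sum((yi-ybar)^2))
n = 4, xbar = 59/4 = 14.75, ybar = 34/4 = 8.5
Sxy = sum((xi-xbar)(yi-ybar)) = 91.5
Sxx = sum((xi-xbar)^2) = 58.75
Syy = sum((yi-ybar)^2) = 189
sqrt(Sxx*Syy) ≈ 105.374333
r = Sxy / sqrt(Sxx*Syy) = 91.5 / 105.374333 ≈ 0.868333

0.8683


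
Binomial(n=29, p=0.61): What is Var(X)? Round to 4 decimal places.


Var = n*p*(1-p) = 29 * 0.61 * 0.39 = 6.8991

6.8991


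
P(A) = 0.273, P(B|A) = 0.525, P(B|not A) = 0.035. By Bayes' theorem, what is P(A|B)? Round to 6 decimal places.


P(A|B) = P(B|A)*P(A) / P(B), P(B) = P(B|A)*P(A) + P(B|not A)*P(not A)
P(B|A)*P(A) = 0.525 * 0.273 = 0.143325
P(B|not A)*P(not A) = 0.035 * 0.727 = 0.025445
P(B) = 0.143325 + 0.025445 = 0.16877
P(A|B) = 0.143325 / 0.16877 = 4095/4822 ≈ 0.84923268

0.849233


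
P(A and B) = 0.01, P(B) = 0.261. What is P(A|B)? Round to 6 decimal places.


P(A|B) = P(A and B) / P(B) = 0.01 / 0.261 = 10/261 ≈ 0.03831418

0.038314


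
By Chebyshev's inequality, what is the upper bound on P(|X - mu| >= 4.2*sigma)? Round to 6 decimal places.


P <= 1/k^2
k^2 = 4.2^2 = 17.64
1/k^2 = 1 / 17.64 = 25/441 ≈ 0.05668934

0.056689


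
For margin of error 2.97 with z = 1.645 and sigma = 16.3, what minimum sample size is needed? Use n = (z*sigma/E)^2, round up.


z*sigma/E = 1.645 * 16.3 / 2.97 = 53627/5940 ≈ 9.028114
(z*sigma/E)^2 ≈ 81.506851
round up: n = 82

82


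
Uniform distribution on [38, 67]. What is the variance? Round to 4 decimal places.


Var = (b-a)^2 / 12
(b-a)^2 = (67 - 38)^2 = 841
Var = 841/12 ≈ 70.083333

70.0833


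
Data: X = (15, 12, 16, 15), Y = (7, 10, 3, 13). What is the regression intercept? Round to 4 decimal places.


a = ybar - b*xbar, where b = sum((xi-xbar)(yi-ybar)) / sum((xi-xbar)^2)
n = 4, xbar = 58/4 = 14.5, ybar = 33/4 = 8.25
Sxy = sum((xi-xbar)(yi-ybar)) = -10.5
Sxx = sum((xi-xbar)^2) = 9
b = Sxy / Sxx = -7/6 ≈ -1.166667
a = 8.25 - (-1.166667) * 14.5 = 151/6 ≈ 25.166667

25.1667


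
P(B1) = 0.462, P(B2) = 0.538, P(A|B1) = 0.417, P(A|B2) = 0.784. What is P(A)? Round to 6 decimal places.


P(A) = P(A|B1)*P(B1) + P(A|B2)*P(B2)
P(A|B1)*P(B1) = 0.417 * 0.462 = 0.192654
P(A|B2)*P(B2) = 0.784 * 0.538 = 0.421792
P(A) = 0.192654 + 0.421792 = 0.614446

0.614446


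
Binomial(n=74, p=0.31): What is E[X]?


E[X] = n*p = 74 * 0.31 = 22.94

22.94


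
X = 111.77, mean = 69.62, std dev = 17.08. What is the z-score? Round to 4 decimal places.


z = (X - mu) / sigma
X - mu = 111.77 - 69.62 = 42.15
z = 42.15 / 17.08 = 4215/1708 ≈ 2.467799

2.4678


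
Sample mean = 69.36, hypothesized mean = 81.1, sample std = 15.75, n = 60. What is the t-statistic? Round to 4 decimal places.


t = (xbar - mu0) / (s/sqrt(n))
xbar - mu0 = 69.36 - 81.1 = -11.74
sqrt(60) ≈ 7.74596669
s/sqrt(n) = 15.75 / 7.74596669 ≈ 2.03331626
t = -11.74 / 2.03331626 ≈ -5.773819

-5.7738


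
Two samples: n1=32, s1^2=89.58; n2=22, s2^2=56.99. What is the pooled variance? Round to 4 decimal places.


sp^2 = ((n1-1)*s1^2 + (n2-1)*s2^2)/(n1+n2-2)
(n1-1)*s1^2 = 31 * 89.58 = 2776.98
(n2-1)*s2^2 = 21 * 56.99 = 1196.79
numerator = 2776.98 + 1196.79 = 3973.77
n1+n2-2 = 52
sp^2 = 3973.77 / 52 = 397377/5200 ≈ 76.418654

76.4187


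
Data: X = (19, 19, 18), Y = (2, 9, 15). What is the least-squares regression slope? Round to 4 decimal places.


b = sum((xi-xbar)(yi-ybar)) / sum((xi-xbar)^2)
n = 3, xbar = 56/3 ≈ 18.666667, ybar = 26/3 ≈ 8.666667
Sxy = sum((xi-xbar)(yi-ybar)) = -19/3 ≈ -6.333333
Sxx = sum((xi-xbar)^2) = 2/3 ≈ 0.666667
b = Sxy / Sxx = -9.5

-9.5000


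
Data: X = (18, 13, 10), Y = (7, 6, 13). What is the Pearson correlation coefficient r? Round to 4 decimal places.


r = sum((xi-xbar)(yi-ybar)) / sqrt(sum((xi-xbar)^2) * sum((yi-ybar)^2))
n = 3, xbar = 41/3 ≈ 13.666667, ybar = 26/3 ≈ 8.666667
Sxy = sum((xi-xbar)(yi-ybar)) = -64/3 ≈ -21.333333
Sxx = sum((xi-xbar)^2) = 98/3 ≈ 32.666667
Syy = sum((yi-ybar)^2) = 86/3 ≈ 28.666667
sqrt(Sxx*Syy) ≈ 30.601380
r = Sxy / sqrt(Sxx*Syy) = -21.333333 / 30.601380 ≈ -0.697136

-0.6971


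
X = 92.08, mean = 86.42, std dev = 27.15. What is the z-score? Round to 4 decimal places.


z = (X - mu) / sigma
X - mu = 92.08 - 86.42 = 5.66
z = 5.66 / 27.15 = 566/2715 ≈ 0.208471

0.2085


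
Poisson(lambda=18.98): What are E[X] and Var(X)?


E[X] = Var(X) = lambda = 18.98

18.98, 18.98


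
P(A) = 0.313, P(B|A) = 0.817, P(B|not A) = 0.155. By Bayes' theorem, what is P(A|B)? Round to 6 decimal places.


P(A|B) = P(B|A)*P(A) / P(B), P(B) = P(B|A)*P(A) + P(B|not A)*P(not A)
P(B|A)*P(A) = 0.817 * 0.313 = 0.255721
P(B|not A)*P(not A) = 0.155 * 0.687 = 0.106485
P(B) = 0.255721 + 0.106485 = 0.362206
P(A|B) = 0.255721 / 0.362206 ≈ 0.70600984

0.706010


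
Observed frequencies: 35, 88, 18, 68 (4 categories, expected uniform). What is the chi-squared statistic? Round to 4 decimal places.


chi2 = sum((O-E)^2/E), E = total/4
total = 209, E = 209/4 = 52.25
(35 - 52.25)^2 / 52.25 = 297.5625 / 52.25 = 4761/836 ≈ 5.694976
(88 - 52.25)^2 / 52.25 = 1278.0625 / 52.25 = 1859/76 ≈ 24.460526
(18 - 52.25)^2 / 52.25 = 1173.0625 / 52.25 = 18769/836 ≈ 22.450957
(68 - 52.25)^2 / 52.25 = 248.0625 / 52.25 = 3969/836 ≈ 4.747608
chi2 = 11987/209 ≈ 57.354067

57.3541


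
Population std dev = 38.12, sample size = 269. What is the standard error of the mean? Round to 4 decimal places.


SE = sigma / sqrt(n)
sqrt(269) ≈ 16.401219
SE = 38.12 / 16.401219 ≈ 2.324217

2.3242


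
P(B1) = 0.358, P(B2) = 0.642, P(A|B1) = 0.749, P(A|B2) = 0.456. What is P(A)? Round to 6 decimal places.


P(A) = P(A|B1)*P(B1) + P(A|B2)*P(B2)
P(A|B1)*P(B1) = 0.749 * 0.358 = 0.268142
P(A|B2)*P(B2) = 0.456 * 0.642 = 0.292752
P(A) = 0.268142 + 0.292752 = 0.560894

0.560894


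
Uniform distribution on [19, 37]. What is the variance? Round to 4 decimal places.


Var = (b-a)^2 / 12
(b-a)^2 = (37 - 19)^2 = 324
Var = 324/12 = 27

27.0000


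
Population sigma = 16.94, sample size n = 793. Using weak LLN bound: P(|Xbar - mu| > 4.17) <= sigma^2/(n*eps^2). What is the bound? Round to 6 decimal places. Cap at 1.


bound = min(1, sigma^2/(n*eps^2))
sigma^2 = 16.94^2 = 286.9636
n*eps^2 = 793 * 4.17^2 = 793 * 17.3889 = 13789.3977
sigma^2/(n*eps^2) = 286.9636 / 13789.3977 ≈ 0.02081045

0.020810


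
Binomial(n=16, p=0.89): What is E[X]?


E[X] = n*p = 16 * 0.89 = 14.24

14.24


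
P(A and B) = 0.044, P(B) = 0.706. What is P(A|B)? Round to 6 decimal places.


P(A|B) = P(A and B) / P(B) = 0.044 / 0.706 = 22/353 ≈ 0.06232295

0.062323


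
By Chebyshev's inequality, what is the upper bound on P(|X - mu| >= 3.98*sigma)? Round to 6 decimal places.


P <= 1/k^2
k^2 = 3.98^2 = 15.8404
1/k^2 = 1 / 15.8404 ≈ 0.06312972

0.063130


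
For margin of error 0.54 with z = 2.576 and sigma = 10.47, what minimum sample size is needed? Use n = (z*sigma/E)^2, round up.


z*sigma/E = 2.576 * 10.47 / 0.54 = 56189/1125 ≈ 49.945778
(z*sigma/E)^2 ≈ 2494.580718
round up: n = 2495

2495


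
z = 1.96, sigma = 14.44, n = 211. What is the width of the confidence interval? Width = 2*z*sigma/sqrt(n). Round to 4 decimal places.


width = 2*z*sigma/sqrt(n)
2*z*sigma = 2 * 1.96 * 14.44 = 56.6048
sqrt(211) ≈ 14.525839
width = 56.6048 / 14.525839 ≈ 3.896835

3.8968


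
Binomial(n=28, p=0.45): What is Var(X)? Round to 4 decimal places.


Var = n*p*(1-p) = 28 * 0.45 * 0.55 = 6.93

6.9300


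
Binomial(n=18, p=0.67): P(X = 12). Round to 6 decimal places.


P = C(n,k) * p^k * (1-p)^(n-k)
C(18,12) = 18564
p^k = 0.67^12 ≈ 0.008182719
(1-p)^(n-k) = 0.33^6 ≈ 0.001291468
P = 18564 * 0.008182719 * 0.001291468 ≈ 0.196179

0.196179


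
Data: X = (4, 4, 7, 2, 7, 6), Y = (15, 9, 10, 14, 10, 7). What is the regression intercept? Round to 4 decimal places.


a = ybar - b*xbar, where b = sum((xi-xbar)(yi-ybar)) / sum((xi-xbar)^2)
n = 6, xbar = 30/6 = 5, ybar = 65/6 ≈ 10.833333
Sxy = sum((xi-xbar)(yi-ybar)) = -19
Sxx = sum((xi-xbar)^2) = 20
b = Sxy / Sxx = -0.95
a = 10.833333 - (-0.95) * 5 = 187/12 ≈ 15.583333

15.5833


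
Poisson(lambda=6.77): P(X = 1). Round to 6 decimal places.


P = e^(-lam) * lam^k / k!
e^(-6.77) ≈ 0.001147695
lam^k = 6.77^1 = 6.77
k! = 1! = 1
P = 0.001147695 * 6.77 / 1 ≈ 0.007770

0.007770


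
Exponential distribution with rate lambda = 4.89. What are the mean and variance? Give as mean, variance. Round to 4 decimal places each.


mean = 1/lam, var = 1/lam^2
mean = 1 / 4.89 = 100/489 ≈ 0.204499
lam^2 = 4.89^2 = 23.9121
var = 1 / 23.9121 ≈ 0.041820

0.2045, 0.0418


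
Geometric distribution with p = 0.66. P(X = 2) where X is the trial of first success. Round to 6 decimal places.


P = (1-p)^(k-1) * p
(1-p)^(k-1) = 0.34^1 = 0.34
P = 0.34 * 0.66 = 0.2244

0.224400


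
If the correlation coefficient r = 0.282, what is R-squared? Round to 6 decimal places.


R^2 = r^2 = (0.282)^2 = 0.079524

0.079524


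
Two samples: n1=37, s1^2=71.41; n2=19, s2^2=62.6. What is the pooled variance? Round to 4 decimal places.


sp^2 = ((n1-1)*s1^2 + (n2-1)*s2^2)/(n1+n2-2)
(n1-1)*s1^2 = 36 * 71.41 = 2570.76
(n2-1)*s2^2 = 18 * 62.6 = 1126.8
numerator = 2570.76 + 1126.8 = 3697.56
n1+n2-2 = 54
sp^2 = 3697.56 / 54 = 10271/150 ≈ 68.473333

68.4733


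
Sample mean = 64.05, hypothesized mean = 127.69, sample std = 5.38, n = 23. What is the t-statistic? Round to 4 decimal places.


t = (xbar - mu0) / (s/sqrt(n))
xbar - mu0 = 64.05 - 127.69 = -63.64
sqrt(23) ≈ 4.79583152
s/sqrt(n) = 5.38 / 4.79583152 ≈ 1.12180755
t = -63.64 / 1.12180755 ≈ -56.729873

-56.7299


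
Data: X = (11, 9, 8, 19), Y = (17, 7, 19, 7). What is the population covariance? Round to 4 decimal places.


Cov = (1/n)*sum((xi-xbar)(yi-ybar))
n = 4, xbar = 47/4 = 11.75, ybar = 50/4 = 12.5
sum((xi-xbar)(yi-ybar)) = -52.5
Cov = -52.5 / 4 = -13.125

-13.1250


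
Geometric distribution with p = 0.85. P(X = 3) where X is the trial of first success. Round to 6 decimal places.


P = (1-p)^(k-1) * p
(1-p)^(k-1) = 0.15^2 = 0.0225
P = 0.0225 * 0.85 = 0.019125

0.019125


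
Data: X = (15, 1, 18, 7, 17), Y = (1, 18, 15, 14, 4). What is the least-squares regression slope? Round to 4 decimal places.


b = sum((xi-xbar)(yi-ybar)) / sum((xi-xbar)^2)
n = 5, xbar = 58/5 = 11.6, ybar = 52/5 = 10.4
Sxy = sum((xi-xbar)(yi-ybar)) = -134.2
Sxx = sum((xi-xbar)^2) = 215.2
b = Sxy / Sxx = -671/1076 ≈ -0.623606

-0.6236


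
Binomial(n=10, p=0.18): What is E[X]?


E[X] = n*p = 10 * 0.18 = 1.8

1.8


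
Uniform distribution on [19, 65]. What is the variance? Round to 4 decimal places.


Var = (b-a)^2 / 12
(b-a)^2 = (65 - 19)^2 = 2116
Var = 2116/12 ≈ 176.333333

176.3333


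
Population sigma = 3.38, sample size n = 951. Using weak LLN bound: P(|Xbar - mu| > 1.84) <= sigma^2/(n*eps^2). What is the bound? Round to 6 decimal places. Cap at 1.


bound = min(1, sigma^2/(n*eps^2))
sigma^2 = 3.38^2 = 11.4244
n*eps^2 = 951 * 1.84^2 = 951 * 3.3856 = 3219.7056
sigma^2/(n*eps^2) = 11.4244 / 3219.7056 ≈ 0.00354827

0.003548


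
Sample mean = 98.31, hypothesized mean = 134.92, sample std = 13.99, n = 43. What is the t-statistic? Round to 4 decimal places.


t = (xbar - mu0) / (s/sqrt(n))
xbar - mu0 = 98.31 - 134.92 = -36.61
sqrt(43) ≈ 6.55743852
s/sqrt(n) = 13.99 / 6.55743852 ≈ 2.13345500
t = -36.61 / 2.13345500 ≈ -17.159959

-17.1600


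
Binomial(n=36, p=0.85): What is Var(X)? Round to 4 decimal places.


Var = n*p*(1-p) = 36 * 0.85 * 0.15 = 4.59

4.5900


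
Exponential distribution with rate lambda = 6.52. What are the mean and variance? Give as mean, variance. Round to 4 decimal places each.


mean = 1/lam, var = 1/lam^2
mean = 1 / 6.52 = 25/163 ≈ 0.153374
lam^2 = 6.52^2 = 42.5104
var = 1 / 42.5104 ≈ 0.023524

0.1534, 0.0235


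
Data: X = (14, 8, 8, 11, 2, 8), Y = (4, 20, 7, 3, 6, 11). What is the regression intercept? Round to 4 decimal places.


a = ybar - b*xbar, where b = sum((xi-xbar)(yi-ybar)) / sum((xi-xbar)^2)
n = 6, xbar = 51/6 = 8.5, ybar = 51/6 = 8.5
Sxy = sum((xi-xbar)(yi-ybar)) = -28.5
Sxx = sum((xi-xbar)^2) = 79.5
b = Sxy / Sxx = -19/53 ≈ -0.358491
a = 8.5 - (-0.358491) * 8.5 = 612/53 ≈ 11.547170

11.5472


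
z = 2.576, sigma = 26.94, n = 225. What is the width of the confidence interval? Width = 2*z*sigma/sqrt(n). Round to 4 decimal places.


width = 2*z*sigma/sqrt(n)
2*z*sigma = 2 * 2.576 * 26.94 = 138.79488
sqrt(225) = 15
width = 138.79488 / 15 = 9.252992

9.2530


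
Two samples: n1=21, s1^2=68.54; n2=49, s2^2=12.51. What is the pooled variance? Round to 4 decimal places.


sp^2 = ((n1-1)*s1^2 + (n2-1)*s2^2)/(n1+n2-2)
(n1-1)*s1^2 = 20 * 68.54 = 1370.8
(n2-1)*s2^2 = 48 * 12.51 = 600.48
numerator = 1370.8 + 600.48 = 1971.28
n1+n2-2 = 68
sp^2 = 1971.28 / 68 = 24641/850 ≈ 28.989412

28.9894


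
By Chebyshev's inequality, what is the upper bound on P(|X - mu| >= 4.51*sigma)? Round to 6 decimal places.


P <= 1/k^2
k^2 = 4.51^2 = 20.3401
1/k^2 = 1 / 20.3401 ≈ 0.04916397

0.049164


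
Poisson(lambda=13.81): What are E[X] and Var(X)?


E[X] = Var(X) = lambda = 13.81

13.81, 13.81


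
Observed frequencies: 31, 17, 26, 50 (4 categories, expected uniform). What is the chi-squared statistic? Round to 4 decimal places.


chi2 = sum((O-E)^2/E), E = total/4
total = 124, E = 124/4 = 31
(31 - 31)^2 / 31 = 0 / 31 = 0
(17 - 31)^2 / 31 = 196 / 31 = 196/31 ≈ 6.322581
(26 - 31)^2 / 31 = 25 / 31 = 25/31 ≈ 0.806452
(50 - 31)^2 / 31 = 361 / 31 = 361/31 ≈ 11.645161
chi2 = 582/31 ≈ 18.774194

18.7742


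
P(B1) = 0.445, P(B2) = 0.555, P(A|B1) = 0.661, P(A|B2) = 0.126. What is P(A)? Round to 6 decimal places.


P(A) = P(A|B1)*P(B1) + P(A|B2)*P(B2)
P(A|B1)*P(B1) = 0.661 * 0.445 = 0.294145
P(A|B2)*P(B2) = 0.126 * 0.555 = 0.06993
P(A) = 0.294145 + 0.06993 = 0.364075

0.364075


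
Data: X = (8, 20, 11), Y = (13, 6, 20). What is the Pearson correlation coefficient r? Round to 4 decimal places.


r = sum((xi-xbar)(yi-ybar)) / sqrt(sum((xi-xbar)^2) * sum((yi-ybar)^2))
n = 3, xbar = 39/3 = 13, ybar = 39/3 = 13
Sxy = sum((xi-xbar)(yi-ybar)) = -63
Sxx = sum((xi-xbar)^2) = 78
Syy = sum((yi-ybar)^2) = 98
sqrt(Sxx*Syy) ≈ 87.429972
r = Sxy / sqrt(Sxx*Syy) = -63 / 87.429972 ≈ -0.720577

-0.7206


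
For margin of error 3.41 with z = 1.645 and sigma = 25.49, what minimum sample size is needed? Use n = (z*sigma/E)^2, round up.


z*sigma/E = 1.645 * 25.49 / 3.41 ≈ 12.296496
(z*sigma/E)^2 ≈ 151.203804
round up: n = 152

152


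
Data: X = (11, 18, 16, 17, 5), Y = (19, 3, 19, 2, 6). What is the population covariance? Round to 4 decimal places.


Cov = (1/n)*sum((xi-xbar)(yi-ybar))
n = 5, xbar = 67/5 = 13.4, ybar = 49/5 = 9.8
sum((xi-xbar)(yi-ybar)) = -25.6
Cov = -25.6 / 5 = -5.12

-5.1200


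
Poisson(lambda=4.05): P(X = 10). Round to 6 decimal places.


P = e^(-lam) * lam^k / k!
e^(-4.05) ≈ 0.01742237
lam^k = 4.05^10 ≈ 1187272.017486
k! = 10! = 3628800
P = 0.01742237 * 1187272.017486 / 3628800 ≈ 0.005700

0.005700


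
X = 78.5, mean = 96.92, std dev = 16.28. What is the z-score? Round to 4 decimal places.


z = (X - mu) / sigma
X - mu = 78.5 - 96.92 = -18.42
z = -18.42 / 16.28 = -921/814 ≈ -1.131450

-1.1314


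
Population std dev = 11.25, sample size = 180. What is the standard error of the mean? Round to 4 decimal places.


SE = sigma / sqrt(n)
sqrt(180) ≈ 13.416408
SE = 11.25 / 13.416408 ≈ 0.838525

0.8385


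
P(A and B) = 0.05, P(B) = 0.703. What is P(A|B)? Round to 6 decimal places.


P(A|B) = P(A and B) / P(B) = 0.05 / 0.703 = 50/703 ≈ 0.07112376

0.071124


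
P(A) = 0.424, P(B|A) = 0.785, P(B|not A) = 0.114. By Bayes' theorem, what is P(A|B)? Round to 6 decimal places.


P(A|B) = P(B|A)*P(A) / P(B), P(B) = P(B|A)*P(A) + P(B|not A)*P(not A)
P(B|A)*P(A) = 0.785 * 0.424 = 0.33284
P(B|not A)*P(not A) = 0.114 * 0.576 = 0.065664
P(B) = 0.33284 + 0.065664 = 0.398504
P(A|B) = 0.33284 / 0.398504 ≈ 0.83522374

0.835224


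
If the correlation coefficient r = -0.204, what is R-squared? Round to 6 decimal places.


R^2 = r^2 = (-0.204)^2 = 0.041616

0.041616


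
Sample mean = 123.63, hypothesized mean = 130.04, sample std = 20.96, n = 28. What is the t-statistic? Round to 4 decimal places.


t = (xbar - mu0) / (s/sqrt(n))
xbar - mu0 = 123.63 - 130.04 = -6.41
sqrt(28) ≈ 5.29150262
s/sqrt(n) = 20.96 / 5.29150262 ≈ 3.96106768
t = -6.41 / 3.96106768 ≈ -1.618251

-1.6183


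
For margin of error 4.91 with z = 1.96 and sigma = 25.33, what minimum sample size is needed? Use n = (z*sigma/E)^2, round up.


z*sigma/E = 1.96 * 25.33 / 4.91 ≈ 10.111365
(z*sigma/E)^2 ≈ 102.239693
round up: n = 103

103


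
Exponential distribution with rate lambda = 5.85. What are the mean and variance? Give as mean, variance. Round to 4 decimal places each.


mean = 1/lam, var = 1/lam^2
mean = 1 / 5.85 = 20/117 ≈ 0.170940
lam^2 = 5.85^2 = 34.2225
var = 1 / 34.2225 ≈ 0.029221

0.1709, 0.0292


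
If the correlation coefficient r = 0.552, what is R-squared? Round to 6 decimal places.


R^2 = r^2 = (0.552)^2 = 0.304704

0.304704


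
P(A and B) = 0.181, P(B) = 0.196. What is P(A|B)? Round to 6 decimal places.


P(A|B) = P(A and B) / P(B) = 0.181 / 0.196 = 181/196 ≈ 0.92346939

0.923469


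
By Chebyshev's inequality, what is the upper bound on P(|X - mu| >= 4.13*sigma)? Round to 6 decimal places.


P <= 1/k^2
k^2 = 4.13^2 = 17.0569
1/k^2 = 1 / 17.0569 ≈ 0.05862730

0.058627


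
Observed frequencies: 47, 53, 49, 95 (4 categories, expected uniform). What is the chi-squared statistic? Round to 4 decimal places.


chi2 = sum((O-E)^2/E), E = total/4
total = 244, E = 244/4 = 61
(47 - 61)^2 / 61 = 196 / 61 = 196/61 ≈ 3.213115
(53 - 61)^2 / 61 = 64 / 61 = 64/61 ≈ 1.049180
(49 - 61)^2 / 61 = 144 / 61 = 144/61 ≈ 2.360656
(95 - 61)^2 / 61 = 1156 / 61 = 1156/61 ≈ 18.950820
chi2 = 1560/61 ≈ 25.573770

25.5738


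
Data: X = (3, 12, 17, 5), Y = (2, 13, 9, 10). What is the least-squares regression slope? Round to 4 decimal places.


b = sum((xi-xbar)(yi-ybar)) / sum((xi-xbar)^2)
n = 4, xbar = 37/4 = 9.25, ybar = 34/4 = 8.5
Sxy = sum((xi-xbar)(yi-ybar)) = 50.5
Sxx = sum((xi-xbar)^2) = 124.75
b = Sxy / Sxx = 202/499 ≈ 0.404810

0.4048


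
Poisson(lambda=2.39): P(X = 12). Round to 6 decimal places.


P = e^(-lam) * lam^k / k!
e^(-2.39) ≈ 0.09162968
lam^k = 2.39^12 ≈ 34735.600511
k! = 12! = 479001600
P = 0.09162968 * 34735.600511 / 479001600 ≈ 0.000007

0.000007


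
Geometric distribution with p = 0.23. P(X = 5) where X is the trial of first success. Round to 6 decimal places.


P = (1-p)^(k-1) * p
(1-p)^(k-1) = 0.77^4 ≈ 0.3515304
P = 0.3515304 * 0.23 ≈ 0.08085199

0.080852


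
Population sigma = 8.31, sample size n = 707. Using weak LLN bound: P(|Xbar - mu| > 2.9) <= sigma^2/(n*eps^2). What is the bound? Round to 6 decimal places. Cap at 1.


bound = min(1, sigma^2/(n*eps^2))
sigma^2 = 8.31^2 = 69.0561
n*eps^2 = 707 * 2.9^2 = 707 * 8.41 = 5945.87
sigma^2/(n*eps^2) = 69.0561 / 5945.87 ≈ 0.01161413

0.011614


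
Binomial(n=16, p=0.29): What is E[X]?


E[X] = n*p = 16 * 0.29 = 4.64

4.64


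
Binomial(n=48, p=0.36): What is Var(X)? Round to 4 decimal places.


Var = n*p*(1-p) = 48 * 0.36 * 0.64 = 11.0592

11.0592


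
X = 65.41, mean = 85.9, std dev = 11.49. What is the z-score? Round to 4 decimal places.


z = (X - mu) / sigma
X - mu = 65.41 - 85.9 = -20.49
z = -20.49 / 11.49 = -683/383 ≈ -1.783290

-1.7833


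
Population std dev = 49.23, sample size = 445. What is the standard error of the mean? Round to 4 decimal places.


SE = sigma / sqrt(n)
sqrt(445) ≈ 21.095023
SE = 49.23 / 21.095023 ≈ 2.333726

2.3337


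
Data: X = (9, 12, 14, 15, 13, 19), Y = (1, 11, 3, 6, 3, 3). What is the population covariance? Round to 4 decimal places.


Cov = (1/n)*sum((xi-xbar)(yi-ybar))
n = 6, xbar = 82/6 = 41/3 ≈ 13.666667, ybar = 27/6 = 4.5
sum((xi-xbar)(yi-ybar)) = 0
Cov = 0 / 6 = 0

0.0000


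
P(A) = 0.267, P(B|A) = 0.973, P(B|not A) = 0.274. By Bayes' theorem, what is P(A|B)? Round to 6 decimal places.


P(A|B) = P(B|A)*P(A) / P(B), P(B) = P(B|A)*P(A) + P(B|not A)*P(not A)
P(B|A)*P(A) = 0.973 * 0.267 = 0.259791
P(B|not A)*P(not A) = 0.274 * 0.733 = 0.200842
P(B) = 0.259791 + 0.200842 = 0.460633
P(A|B) = 0.259791 / 0.460633 ≈ 0.56398695

0.563987


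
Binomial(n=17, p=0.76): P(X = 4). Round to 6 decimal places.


P = C(n,k) * p^k * (1-p)^(n-k)
C(17,4) = 2380
p^k = 0.76^4 ≈ 0.3336218
(1-p)^(n-k) = 0.24^13 ≈ 0.000000008764883
P = 2380 * 0.3336218 * 0.000000008764883 ≈ 0.000007

0.000007


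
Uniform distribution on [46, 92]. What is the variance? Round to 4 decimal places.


Var = (b-a)^2 / 12
(b-a)^2 = (92 - 46)^2 = 2116
Var = 2116/12 ≈ 176.333333

176.3333


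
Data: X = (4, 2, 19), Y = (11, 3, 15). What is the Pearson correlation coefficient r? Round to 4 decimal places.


r = sum((xi-xbar)(yi-ybar)) / sqrt(sum((xi-xbar)^2) * sum((yi-ybar)^2))
n = 3, xbar = 25/3 ≈ 8.333333, ybar = 29/3 ≈ 9.666667
Sxy = sum((xi-xbar)(yi-ybar)) = 280/3 ≈ 93.333333
Sxx = sum((xi-xbar)^2) = 518/3 ≈ 172.666667
Syy = sum((yi-ybar)^2) = 224/3 ≈ 74.666667
sqrt(Sxx*Syy) ≈ 113.544901
r = Sxy / sqrt(Sxx*Syy) = 93.333333 / 113.544901 ≈ 0.821995

0.8220


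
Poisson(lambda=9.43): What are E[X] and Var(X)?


E[X] = Var(X) = lambda = 9.43

9.43, 9.43


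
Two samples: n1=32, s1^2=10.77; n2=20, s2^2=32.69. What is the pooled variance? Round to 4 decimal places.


sp^2 = ((n1-1)*s1^2 + (n2-1)*s2^2)/(n1+n2-2)
(n1-1)*s1^2 = 31 * 10.77 = 333.87
(n2-1)*s2^2 = 19 * 32.69 = 621.11
numerator = 333.87 + 621.11 = 954.98
n1+n2-2 = 50
sp^2 = 954.98 / 50 = 19.0996

19.0996


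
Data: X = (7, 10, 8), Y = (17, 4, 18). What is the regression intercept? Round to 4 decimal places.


a = ybar - b*xbar, where b = sum((xi-xbar)(yi-ybar)) / sum((xi-xbar)^2)
n = 3, xbar = 25/3 ≈ 8.333333, ybar = 39/3 = 13
Sxy = sum((xi-xbar)(yi-ybar)) = -22
Sxx = sum((xi-xbar)^2) = 14/3 ≈ 4.666667
b = Sxy / Sxx = -33/7 ≈ -4.714286
a = 13 - (-4.714286) * 8.333333 = 366/7 ≈ 52.285714

52.2857


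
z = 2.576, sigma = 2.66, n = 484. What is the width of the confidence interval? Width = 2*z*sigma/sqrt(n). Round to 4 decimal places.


width = 2*z*sigma/sqrt(n)
2*z*sigma = 2 * 2.576 * 2.66 = 13.70432
sqrt(484) = 22
width = 13.70432 / 22 ≈ 0.622924

0.6229


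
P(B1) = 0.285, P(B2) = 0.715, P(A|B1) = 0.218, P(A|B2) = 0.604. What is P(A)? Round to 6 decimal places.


P(A) = P(A|B1)*P(B1) + P(A|B2)*P(B2)
P(A|B1)*P(B1) = 0.218 * 0.285 = 0.06213
P(A|B2)*P(B2) = 0.604 * 0.715 = 0.43186
P(A) = 0.06213 + 0.43186 = 0.49399

0.493990


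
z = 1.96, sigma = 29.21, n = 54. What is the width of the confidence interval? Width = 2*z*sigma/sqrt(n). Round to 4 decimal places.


width = 2*z*sigma/sqrt(n)
2*z*sigma = 2 * 1.96 * 29.21 = 114.5032
sqrt(54) ≈ 7.348469
width = 114.5032 / 7.348469 ≈ 15.581912

15.5819


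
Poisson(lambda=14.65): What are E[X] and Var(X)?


E[X] = Var(X) = lambda = 14.65

14.65, 14.65


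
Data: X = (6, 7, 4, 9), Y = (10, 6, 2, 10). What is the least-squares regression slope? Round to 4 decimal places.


b = sum((xi-xbar)(yi-ybar)) / sum((xi-xbar)^2)
n = 4, xbar = 26/4 = 6.5, ybar = 28/4 = 7
Sxy = sum((xi-xbar)(yi-ybar)) = 18
Sxx = sum((xi-xbar)^2) = 13
b = Sxy / Sxx = 18/13 ≈ 1.384615

1.3846


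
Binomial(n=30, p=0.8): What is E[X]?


E[X] = n*p = 30 * 0.8 = 24

24


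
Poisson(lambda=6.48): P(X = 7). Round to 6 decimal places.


P = e^(-lam) * lam^k / k!
e^(-6.48) ≈ 0.001533811
lam^k = 6.48^7 ≈ 479761.110505
k! = 7! = 5040
P = 0.001533811 * 479761.110505 / 5040 ≈ 0.146005

0.146005


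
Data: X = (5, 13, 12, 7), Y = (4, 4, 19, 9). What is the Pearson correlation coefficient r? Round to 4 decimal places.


r = sum((xi-xbar)(yi-ybar)) / sqrt(sum((xi-xbar)^2) * sum((yi-ybar)^2))
n = 4, xbar = 37/4 = 9.25, ybar = 36/4 = 9
Sxy = sum((xi-xbar)(yi-ybar)) = 30
Sxx = sum((xi-xbar)^2) = 44.75
Syy = sum((yi-ybar)^2) = 150
sqrt(Sxx*Syy) ≈ 81.929848
r = Sxy / sqrt(Sxx*Syy) = 30 / 81.929848 ≈ 0.366167

0.3662


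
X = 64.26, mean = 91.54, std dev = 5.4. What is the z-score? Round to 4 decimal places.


z = (X - mu) / sigma
X - mu = 64.26 - 91.54 = -27.28
z = -27.28 / 5.4 = -682/135 ≈ -5.051852

-5.0519


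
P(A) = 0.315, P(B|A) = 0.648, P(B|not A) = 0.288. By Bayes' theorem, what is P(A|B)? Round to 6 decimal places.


P(A|B) = P(B|A)*P(A) / P(B), P(B) = P(B|A)*P(A) + P(B|not A)*P(not A)
P(B|A)*P(A) = 0.648 * 0.315 = 0.20412
P(B|not A)*P(not A) = 0.288 * 0.685 = 0.19728
P(B) = 0.20412 + 0.19728 = 0.4014
P(A|B) = 0.20412 / 0.4014 = 567/1115 ≈ 0.50852018

0.508520


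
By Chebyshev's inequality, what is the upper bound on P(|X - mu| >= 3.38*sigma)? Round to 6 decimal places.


P <= 1/k^2
k^2 = 3.38^2 = 11.4244
1/k^2 = 1 / 11.4244 ≈ 0.08753195

0.087532


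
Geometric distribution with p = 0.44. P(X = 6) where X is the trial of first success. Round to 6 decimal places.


P = (1-p)^(k-1) * p
(1-p)^(k-1) = 0.56^5 ≈ 0.05507318
P = 0.05507318 * 0.44 ≈ 0.02423220

0.024232


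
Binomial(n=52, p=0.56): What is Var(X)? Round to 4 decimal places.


Var = n*p*(1-p) = 52 * 0.56 * 0.44 = 12.8128

12.8128


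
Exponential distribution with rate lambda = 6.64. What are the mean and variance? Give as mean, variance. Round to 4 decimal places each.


mean = 1/lam, var = 1/lam^2
mean = 1 / 6.64 = 25/166 ≈ 0.150602
lam^2 = 6.64^2 = 44.0896
var = 1 / 44.0896 ≈ 0.022681

0.1506, 0.0227


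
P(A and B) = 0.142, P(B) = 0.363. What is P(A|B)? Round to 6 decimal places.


P(A|B) = P(A and B) / P(B) = 0.142 / 0.363 = 142/363 ≈ 0.39118457

0.391185


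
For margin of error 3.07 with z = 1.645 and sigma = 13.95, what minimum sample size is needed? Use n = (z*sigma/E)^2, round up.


z*sigma/E = 1.645 * 13.95 / 3.07 ≈ 7.474837
(z*sigma/E)^2 ≈ 55.873190
round up: n = 56

56


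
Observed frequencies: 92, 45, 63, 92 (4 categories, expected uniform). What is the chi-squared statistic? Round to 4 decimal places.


chi2 = sum((O-E)^2/E), E = total/4
total = 292, E = 292/4 = 73
(92 - 73)^2 / 73 = 361 / 73 = 361/73 ≈ 4.945205
(45 - 73)^2 / 73 = 784 / 73 = 784/73 ≈ 10.739726
(63 - 73)^2 / 73 = 100 / 73 = 100/73 ≈ 1.369863
(92 - 73)^2 / 73 = 361 / 73 = 361/73 ≈ 4.945205
chi2 = 22

22.0000


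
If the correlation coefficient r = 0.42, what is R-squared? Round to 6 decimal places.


R^2 = r^2 = (0.42)^2 = 0.1764

0.176400


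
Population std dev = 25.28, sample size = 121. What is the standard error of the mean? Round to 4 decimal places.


SE = sigma / sqrt(n)
sqrt(121) = 11
SE = 25.28 / 11 = 632/275 ≈ 2.298182

2.2982


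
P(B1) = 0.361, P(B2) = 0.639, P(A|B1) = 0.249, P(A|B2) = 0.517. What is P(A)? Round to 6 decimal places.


P(A) = P(A|B1)*P(B1) + P(A|B2)*P(B2)
P(A|B1)*P(B1) = 0.249 * 0.361 = 0.089889
P(A|B2)*P(B2) = 0.517 * 0.639 = 0.330363
P(A) = 0.089889 + 0.330363 = 0.420252

0.420252


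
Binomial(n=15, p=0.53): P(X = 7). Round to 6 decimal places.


P = C(n,k) * p^k * (1-p)^(n-k)
C(15,7) = 6435
p^k = 0.53^7 ≈ 0.01174711
(1-p)^(n-k) = 0.47^8 ≈ 0.002381129
P = 6435 * 0.01174711 * 0.002381129 ≈ 0.179996

0.179996


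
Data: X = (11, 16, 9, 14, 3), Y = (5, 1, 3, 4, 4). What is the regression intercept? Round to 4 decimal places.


a = ybar - b*xbar, where b = sum((xi-xbar)(yi-ybar)) / sum((xi-xbar)^2)
n = 5, xbar = 53/5 = 10.6, ybar = 17/5 = 3.4
Sxy = sum((xi-xbar)(yi-ybar)) = -14.2
Sxx = sum((xi-xbar)^2) = 101.2
b = Sxy / Sxx = -71/506 ≈ -0.140316
a = 3.4 - (-0.140316) * 10.6 = 2473/506 ≈ 4.887352

4.8874


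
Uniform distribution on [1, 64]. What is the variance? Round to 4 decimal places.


Var = (b-a)^2 / 12
(b-a)^2 = (64 - 1)^2 = 3969
Var = 3969/12 = 330.75

330.7500


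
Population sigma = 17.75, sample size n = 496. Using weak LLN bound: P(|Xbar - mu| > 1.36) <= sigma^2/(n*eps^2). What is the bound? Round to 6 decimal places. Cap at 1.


bound = min(1, sigma^2/(n*eps^2))
sigma^2 = 17.75^2 = 315.0625
n*eps^2 = 496 * 1.36^2 = 496 * 1.8496 = 917.4016
sigma^2/(n*eps^2) = 315.0625 / 917.4016 ≈ 0.34342920

0.343429


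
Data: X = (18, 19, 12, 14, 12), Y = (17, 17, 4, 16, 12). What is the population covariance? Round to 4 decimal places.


Cov = (1/n)*sum((xi-xbar)(yi-ybar))
n = 5, xbar = 75/5 = 15, ybar = 66/5 = 13.2
sum((xi-xbar)(yi-ybar)) = 55
Cov = 55 / 5 = 11

11.0000


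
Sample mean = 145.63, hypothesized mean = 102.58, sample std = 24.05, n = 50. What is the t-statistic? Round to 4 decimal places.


t = (xbar - mu0) / (s/sqrt(n))
xbar - mu0 = 145.63 - 102.58 = 43.05
sqrt(50) ≈ 7.07106781
s/sqrt(n) = 24.05 / 7.07106781 ≈ 3.40118362
t = 43.05 / 3.40118362 ≈ 12.657358

12.6574


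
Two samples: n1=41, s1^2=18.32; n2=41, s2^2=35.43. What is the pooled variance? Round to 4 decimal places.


sp^2 = ((n1-1)*s1^2 + (n2-1)*s2^2)/(n1+n2-2)
(n1-1)*s1^2 = 40 * 18.32 = 732.8
(n2-1)*s2^2 = 40 * 35.43 = 1417.2
numerator = 732.8 + 1417.2 = 2150
n1+n2-2 = 80
sp^2 = 2150 / 80 = 26.875

26.8750


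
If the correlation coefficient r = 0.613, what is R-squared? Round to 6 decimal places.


R^2 = r^2 = (0.613)^2 = 0.375769

0.375769


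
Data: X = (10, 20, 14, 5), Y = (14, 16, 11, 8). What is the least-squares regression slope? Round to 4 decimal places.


b = sum((xi-xbar)(yi-ybar)) / sum((xi-xbar)^2)
n = 4, xbar = 49/4 = 12.25, ybar = 49/4 = 12.25
Sxy = sum((xi-xbar)(yi-ybar)) = 53.75
Sxx = sum((xi-xbar)^2) = 120.75
b = Sxy / Sxx = 215/483 ≈ 0.445135

0.4451


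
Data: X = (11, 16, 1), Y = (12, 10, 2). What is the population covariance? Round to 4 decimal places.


Cov = (1/n)*sum((xi-xbar)(yi-ybar))
n = 3, xbar = 28/3 ≈ 9.333333, ybar = 24/3 = 8
sum((xi-xbar)(yi-ybar)) = 70
Cov = 70 / 3 = 70/3 ≈ 23.333333

23.3333


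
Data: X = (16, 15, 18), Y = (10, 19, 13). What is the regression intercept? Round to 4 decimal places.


a = ybar - b*xbar, where b = sum((xi-xbar)(yi-ybar)) / sum((xi-xbar)^2)
n = 3, xbar = 49/3 ≈ 16.333333, ybar = 42/3 = 14
Sxy = sum((xi-xbar)(yi-ybar)) = -7
Sxx = sum((xi-xbar)^2) = 14/3 ≈ 4.666667
b = Sxy / Sxx = -1.5
a = 14 - (-1.5) * 16.333333 = 38.5

38.5000


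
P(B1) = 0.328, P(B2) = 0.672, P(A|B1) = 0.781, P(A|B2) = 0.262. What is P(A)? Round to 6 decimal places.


P(A) = P(A|B1)*P(B1) + P(A|B2)*P(B2)
P(A|B1)*P(B1) = 0.781 * 0.328 = 0.256168
P(A|B2)*P(B2) = 0.262 * 0.672 = 0.176064
P(A) = 0.256168 + 0.176064 = 0.432232

0.432232


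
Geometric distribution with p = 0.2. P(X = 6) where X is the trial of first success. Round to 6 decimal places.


P = (1-p)^(k-1) * p
(1-p)^(k-1) = 0.8^5 = 0.32768
P = 0.32768 * 0.2 = 0.065536

0.065536


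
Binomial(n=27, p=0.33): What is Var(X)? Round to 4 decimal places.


Var = n*p*(1-p) = 27 * 0.33 * 0.67 = 5.9697

5.9697


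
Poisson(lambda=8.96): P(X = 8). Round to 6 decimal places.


P = e^(-lam) * lam^k / k!
e^(-8.96) ≈ 0.0001284463
lam^k = 8.96^8 ≈ 41539769.016744
k! = 8! = 40320
P = 0.0001284463 * 41539769.016744 / 40320 ≈ 0.132332

0.132332


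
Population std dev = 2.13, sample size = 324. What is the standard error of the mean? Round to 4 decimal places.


SE = sigma / sqrt(n)
sqrt(324) = 18
SE = 2.13 / 18 = 71/600 ≈ 0.118333

0.1183


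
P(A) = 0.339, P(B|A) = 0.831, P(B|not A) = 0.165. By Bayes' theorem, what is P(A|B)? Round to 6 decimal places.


P(A|B) = P(B|A)*P(A) / P(B), P(B) = P(B|A)*P(A) + P(B|not A)*P(not A)
P(B|A)*P(A) = 0.831 * 0.339 = 0.281709
P(B|not A)*P(not A) = 0.165 * 0.661 = 0.109065
P(B) = 0.281709 + 0.109065 = 0.390774
P(A|B) = 0.281709 / 0.390774 ≈ 0.72090006

0.720900


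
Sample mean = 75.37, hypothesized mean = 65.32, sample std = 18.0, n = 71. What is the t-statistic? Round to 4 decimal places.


t = (xbar - mu0) / (s/sqrt(n))
xbar - mu0 = 75.37 - 65.32 = 10.05
sqrt(71) ≈ 8.42614977
s/sqrt(n) = 18.0 / 8.42614977 ≈ 2.13620698
t = 10.05 / 2.13620698 ≈ 4.704600

4.7046


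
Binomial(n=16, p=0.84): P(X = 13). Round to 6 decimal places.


P = C(n,k) * p^k * (1-p)^(n-k)
C(16,13) = 560
p^k = 0.84^13 ≈ 0.1036647
(1-p)^(n-k) = 0.16^3 = 0.004096
P = 560 * 0.1036647 * 0.004096 ≈ 0.237782

0.237782


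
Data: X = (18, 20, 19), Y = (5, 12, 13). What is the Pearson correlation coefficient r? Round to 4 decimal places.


r = sum((xi-xbar)(yi-ybar)) / sqrt(sum((xi-xbar)^2) * sum((yi-ybar)^2))
n = 3, xbar = 57/3 = 19, ybar = 30/3 = 10
Sxy = sum((xi-xbar)(yi-ybar)) = 7
Sxx = sum((xi-xbar)^2) = 2
Syy = sum((yi-ybar)^2) = 38
sqrt(Sxx*Syy) ≈ 8.717798
r = Sxy / sqrt(Sxx*Syy) = 7 / 8.717798 ≈ 0.802955

0.8030


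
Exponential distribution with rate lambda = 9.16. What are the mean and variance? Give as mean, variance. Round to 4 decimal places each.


mean = 1/lam, var = 1/lam^2
mean = 1 / 9.16 = 25/229 ≈ 0.109170
lam^2 = 9.16^2 = 83.9056
var = 1 / 83.9056 ≈ 0.011918

0.1092, 0.0119


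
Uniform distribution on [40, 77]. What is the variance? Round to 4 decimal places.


Var = (b-a)^2 / 12
(b-a)^2 = (77 - 40)^2 = 1369
Var = 1369/12 ≈ 114.083333

114.0833


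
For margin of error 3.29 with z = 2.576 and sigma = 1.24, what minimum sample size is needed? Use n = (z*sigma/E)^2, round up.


z*sigma/E = 2.576 * 1.24 / 3.29 = 5704/5875 ≈ 0.970894
(z*sigma/E)^2 ≈ 0.942634
round up: n = 1

1


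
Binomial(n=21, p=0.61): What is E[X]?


E[X] = n*p = 21 * 0.61 = 12.81

12.81


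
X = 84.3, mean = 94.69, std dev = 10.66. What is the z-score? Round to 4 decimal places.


z = (X - mu) / sigma
X - mu = 84.3 - 94.69 = -10.39
z = -10.39 / 10.66 = -1039/1066 ≈ -0.974672

-0.9747


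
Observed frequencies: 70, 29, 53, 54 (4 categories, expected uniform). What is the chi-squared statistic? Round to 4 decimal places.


chi2 = sum((O-E)^2/E), E = total/4
total = 206, E = 206/4 = 51.5
(70 - 51.5)^2 / 51.5 = 342.25 / 51.5 = 1369/206 ≈ 6.645631
(29 - 51.5)^2 / 51.5 = 506.25 / 51.5 = 2025/206 ≈ 9.830097
(53 - 51.5)^2 / 51.5 = 2.25 / 51.5 = 9/206 ≈ 0.043689
(54 - 51.5)^2 / 51.5 = 6.25 / 51.5 = 25/206 ≈ 0.121359
chi2 = 1714/103 ≈ 16.640777

16.6408


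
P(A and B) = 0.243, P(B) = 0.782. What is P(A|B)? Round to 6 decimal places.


P(A|B) = P(A and B) / P(B) = 0.243 / 0.782 = 243/782 ≈ 0.31074169

0.310742


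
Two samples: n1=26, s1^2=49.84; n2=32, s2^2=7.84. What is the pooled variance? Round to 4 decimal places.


sp^2 = ((n1-1)*s1^2 + (n2-1)*s2^2)/(n1+n2-2)
(n1-1)*s1^2 = 25 * 49.84 = 1246
(n2-1)*s2^2 = 31 * 7.84 = 243.04
numerator = 1246 + 243.04 = 1489.04
n1+n2-2 = 56
sp^2 = 1489.04 / 56 = 26.59

26.5900


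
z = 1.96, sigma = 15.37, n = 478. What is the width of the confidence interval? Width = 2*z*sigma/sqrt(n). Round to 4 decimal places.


width = 2*z*sigma/sqrt(n)
2*z*sigma = 2 * 1.96 * 15.37 = 60.2504
sqrt(478) ≈ 21.863211
width = 60.2504 / 21.863211 ≈ 2.755789

2.7558


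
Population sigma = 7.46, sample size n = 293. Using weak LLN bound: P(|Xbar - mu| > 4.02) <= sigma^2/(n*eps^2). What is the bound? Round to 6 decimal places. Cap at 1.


bound = min(1, sigma^2/(n*eps^2))
sigma^2 = 7.46^2 = 55.6516
n*eps^2 = 293 * 4.02^2 = 293 * 16.1604 = 4734.9972
sigma^2/(n*eps^2) = 55.6516 / 4734.9972 ≈ 0.01175325

0.011753


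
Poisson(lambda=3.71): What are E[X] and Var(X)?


E[X] = Var(X) = lambda = 3.71

3.71, 3.71


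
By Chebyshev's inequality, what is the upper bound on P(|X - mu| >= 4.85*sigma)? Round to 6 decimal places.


P <= 1/k^2
k^2 = 4.85^2 = 23.5225
1/k^2 = 1 / 23.5225 = 400/9409 ≈ 0.04251249

0.042512


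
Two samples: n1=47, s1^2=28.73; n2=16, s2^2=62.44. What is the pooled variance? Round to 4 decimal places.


sp^2 = ((n1-1)*s1^2 + (n2-1)*s2^2)/(n1+n2-2)
(n1-1)*s1^2 = 46 * 28.73 = 1321.58
(n2-1)*s2^2 = 15 * 62.44 = 936.6
numerator = 1321.58 + 936.6 = 2258.18
n1+n2-2 = 61
sp^2 = 2258.18 / 61 = 112909/3050 ≈ 37.019344

37.0193


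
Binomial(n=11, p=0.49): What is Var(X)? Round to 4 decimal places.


Var = n*p*(1-p) = 11 * 0.49 * 0.51 = 2.7489

2.7489


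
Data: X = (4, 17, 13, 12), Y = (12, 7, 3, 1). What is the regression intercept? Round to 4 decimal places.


a = ybar - b*xbar, where b = sum((xi-xbar)(yi-ybar)) / sum((xi-xbar)^2)
n = 4, xbar = 46/4 = 11.5, ybar = 23/4 = 5.75
Sxy = sum((xi-xbar)(yi-ybar)) = -46.5
Sxx = sum((xi-xbar)^2) = 89
b = Sxy / Sxx = -93/178 ≈ -0.522472
a = 5.75 - (-0.522472) * 11.5 = 2093/178 ≈ 11.758427

11.7584


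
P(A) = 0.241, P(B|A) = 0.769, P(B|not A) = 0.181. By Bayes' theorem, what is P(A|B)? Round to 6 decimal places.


P(A|B) = P(B|A)*P(A) / P(B), P(B) = P(B|A)*P(A) + P(B|not A)*P(not A)
P(B|A)*P(A) = 0.769 * 0.241 = 0.185329
P(B|not A)*P(not A) = 0.181 * 0.759 = 0.137379
P(B) = 0.185329 + 0.137379 = 0.322708
P(A|B) = 0.185329 / 0.322708 ≈ 0.57429317

0.574293
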